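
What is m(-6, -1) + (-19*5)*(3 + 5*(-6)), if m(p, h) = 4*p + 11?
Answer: 2552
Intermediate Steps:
m(p, h) = 11 + 4*p
m(-6, -1) + (-19*5)*(3 + 5*(-6)) = (11 + 4*(-6)) + (-19*5)*(3 + 5*(-6)) = (11 - 24) - 95*(3 - 30) = -13 - 95*(-27) = -13 + 2565 = 2552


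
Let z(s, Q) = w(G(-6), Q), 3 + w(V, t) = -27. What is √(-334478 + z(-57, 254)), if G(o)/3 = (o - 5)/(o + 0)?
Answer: 2*I*√83627 ≈ 578.37*I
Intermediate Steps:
G(o) = 3*(-5 + o)/o (G(o) = 3*((o - 5)/(o + 0)) = 3*((-5 + o)/o) = 3*(-5 + o)/o)
w(V, t) = -30 (w(V, t) = -3 - 27 = -30)
z(s, Q) = -30
√(-334478 + z(-57, 254)) = √(-334478 - 30) = √(-334508) = 2*I*√83627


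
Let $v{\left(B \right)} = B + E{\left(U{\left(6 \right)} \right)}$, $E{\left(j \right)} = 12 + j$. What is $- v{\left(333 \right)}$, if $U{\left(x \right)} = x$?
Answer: $-351$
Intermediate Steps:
$v{\left(B \right)} = 18 + B$ ($v{\left(B \right)} = B + \left(12 + 6\right) = B + 18 = 18 + B$)
$- v{\left(333 \right)} = - (18 + 333) = \left(-1\right) 351 = -351$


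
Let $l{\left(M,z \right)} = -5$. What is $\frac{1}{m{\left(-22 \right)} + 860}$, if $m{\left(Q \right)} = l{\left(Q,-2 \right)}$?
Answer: $\frac{1}{855} \approx 0.0011696$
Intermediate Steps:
$m{\left(Q \right)} = -5$
$\frac{1}{m{\left(-22 \right)} + 860} = \frac{1}{-5 + 860} = \frac{1}{855}$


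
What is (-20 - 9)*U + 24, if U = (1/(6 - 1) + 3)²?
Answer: -6824/25 ≈ -272.96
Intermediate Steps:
U = 256/25 (U = (1/5 + 3)² = (⅕ + 3)² = (16/5)² = 256/25 ≈ 10.240)
(-20 - 9)*U + 24 = (-20 - 9)*(256/25) + 24 = -29*256/25 + 24 = -7424/25 + 24 = -6824/25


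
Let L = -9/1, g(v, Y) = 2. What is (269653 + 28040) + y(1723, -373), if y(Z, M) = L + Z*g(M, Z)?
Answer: 301130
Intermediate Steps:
L = -9 (L = -9*1 = -9)
y(Z, M) = -9 + 2*Z (y(Z, M) = -9 + Z*2 = -9 + 2*Z)
(269653 + 28040) + y(1723, -373) = (269653 + 28040) + (-9 + 2*1723) = 297693 + (-9 + 3446) = 297693 + 3437 = 301130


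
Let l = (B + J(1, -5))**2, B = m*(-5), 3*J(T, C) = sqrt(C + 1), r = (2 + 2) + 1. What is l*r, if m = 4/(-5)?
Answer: 700/9 + 80*I/3 ≈ 77.778 + 26.667*I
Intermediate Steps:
r = 5 (r = 4 + 1 = 5)
m = -4/5 (m = 4*(-1/5) = -4/5 ≈ -0.80000)
J(T, C) = sqrt(1 + C)/3 (J(T, C) = sqrt(C + 1)/3 = sqrt(1 + C)/3)
B = 4 (B = -4/5*(-5) = 4)
l = (4 + 2*I/3)**2 (l = (4 + sqrt(1 - 5)/3)**2 = (4 + sqrt(-4)/3)**2 = (4 + (2*I)/3)**2 = (4 + 2*I/3)**2 ≈ 15.556 + 5.3333*I)
l*r = (140/9 + 16*I/3)*5 = 700/9 + 80*I/3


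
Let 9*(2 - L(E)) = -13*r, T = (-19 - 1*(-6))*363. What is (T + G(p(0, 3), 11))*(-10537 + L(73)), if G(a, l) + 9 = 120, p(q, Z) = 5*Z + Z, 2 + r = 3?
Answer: 48538624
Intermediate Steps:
r = 1 (r = -2 + 3 = 1)
p(q, Z) = 6*Z
G(a, l) = 111 (G(a, l) = -9 + 120 = 111)
T = -4719 (T = (-19 + 6)*363 = -13*363 = -4719)
L(E) = 31/9 (L(E) = 2 - (-13)/9 = 2 - ⅑*(-13) = 2 + 13/9 = 31/9)
(T + G(p(0, 3), 11))*(-10537 + L(73)) = (-4719 + 111)*(-10537 + 31/9) = -4608*(-94802/9) = 48538624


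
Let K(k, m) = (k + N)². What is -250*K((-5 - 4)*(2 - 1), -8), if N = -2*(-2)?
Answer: -6250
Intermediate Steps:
N = 4
K(k, m) = (4 + k)² (K(k, m) = (k + 4)² = (4 + k)²)
-250*K((-5 - 4)*(2 - 1), -8) = -250*(4 + (-5 - 4)*(2 - 1))² = -250*(4 - 9*1)² = -250*(4 - 9)² = -250*(-5)² = -250*25 = -6250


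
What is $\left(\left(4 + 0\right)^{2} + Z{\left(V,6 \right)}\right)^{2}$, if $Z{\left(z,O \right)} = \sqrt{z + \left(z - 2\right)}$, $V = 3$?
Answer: $324$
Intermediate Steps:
$Z{\left(z,O \right)} = \sqrt{-2 + 2 z}$ ($Z{\left(z,O \right)} = \sqrt{z + \left(z - 2\right)} = \sqrt{z + \left(-2 + z\right)} = \sqrt{-2 + 2 z}$)
$\left(\left(4 + 0\right)^{2} + Z{\left(V,6 \right)}\right)^{2} = \left(\left(4 + 0\right)^{2} + \sqrt{-2 + 2 \cdot 3}\right)^{2} = \left(4^{2} + \sqrt{-2 + 6}\right)^{2} = \left(16 + \sqrt{4}\right)^{2} = \left(16 + 2\right)^{2} = 18^{2} = 324$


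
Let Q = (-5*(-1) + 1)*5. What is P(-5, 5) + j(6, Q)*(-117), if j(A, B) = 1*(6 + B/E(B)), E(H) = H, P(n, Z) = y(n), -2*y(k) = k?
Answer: -1633/2 ≈ -816.50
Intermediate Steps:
y(k) = -k/2
P(n, Z) = -n/2
Q = 30 (Q = (5 + 1)*5 = 6*5 = 30)
j(A, B) = 7 (j(A, B) = 1*(6 + B/B) = 1*(6 + 1) = 1*7 = 7)
P(-5, 5) + j(6, Q)*(-117) = -½*(-5) + 7*(-117) = 5/2 - 819 = -1633/2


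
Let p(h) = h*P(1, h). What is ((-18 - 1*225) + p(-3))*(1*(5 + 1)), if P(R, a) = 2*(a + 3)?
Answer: -1458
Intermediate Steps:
P(R, a) = 6 + 2*a (P(R, a) = 2*(3 + a) = 6 + 2*a)
p(h) = h*(6 + 2*h)
((-18 - 1*225) + p(-3))*(1*(5 + 1)) = ((-18 - 1*225) + 2*(-3)*(3 - 3))*(1*(5 + 1)) = ((-18 - 225) + 2*(-3)*0)*(1*6) = (-243 + 0)*6 = -243*6 = -1458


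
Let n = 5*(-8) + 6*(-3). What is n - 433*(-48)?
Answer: 20726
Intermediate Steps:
n = -58 (n = -40 - 18 = -58)
n - 433*(-48) = -58 - 433*(-48) = -58 + 20784 = 20726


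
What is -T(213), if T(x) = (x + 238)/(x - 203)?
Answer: -451/10 ≈ -45.100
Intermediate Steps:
T(x) = (238 + x)/(-203 + x)
-T(213) = -(238 + 213)/(-203 + 213) = -451/10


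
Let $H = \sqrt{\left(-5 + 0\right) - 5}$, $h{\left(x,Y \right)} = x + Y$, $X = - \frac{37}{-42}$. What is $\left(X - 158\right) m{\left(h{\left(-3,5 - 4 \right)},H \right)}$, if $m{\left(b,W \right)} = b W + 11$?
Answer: $- \frac{72589}{42} + \frac{6599 i \sqrt{10}}{21} \approx -1728.3 + 993.71 i$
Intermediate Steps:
$X = \frac{37}{42}$ ($X = \left(-37\right) \left(- \frac{1}{42}\right) = \frac{37}{42} \approx 0.88095$)
$h{\left(x,Y \right)} = Y + x$
$H = i \sqrt{10}$ ($H = \sqrt{-5 - 5} = \sqrt{-10} = i \sqrt{10} \approx 3.1623 i$)
$m{\left(b,W \right)} = 11 + W b$ ($m{\left(b,W \right)} = W b + 11 = 11 + W b$)
$\left(X - 158\right) m{\left(h{\left(-3,5 - 4 \right)},H \right)} = \left(\frac{37}{42} - 158\right) \left(11 + i \sqrt{10} \left(\left(5 - 4\right) - 3\right)\right) = - \frac{6599 \left(11 + i \sqrt{10} \left(\left(5 - 4\right) - 3\right)\right)}{42} = - \frac{6599 \left(11 + i \sqrt{10} \left(1 - 3\right)\right)}{42} = - \frac{6599 \left(11 + i \sqrt{10} \left(-2\right)\right)}{42} = - \frac{6599 \left(11 - 2 i \sqrt{10}\right)}{42} = - \frac{72589}{42} + \frac{6599 i \sqrt{10}}{21}$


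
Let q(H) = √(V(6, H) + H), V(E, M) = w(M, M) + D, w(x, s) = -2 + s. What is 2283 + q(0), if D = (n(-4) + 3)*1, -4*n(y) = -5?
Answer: 4569/2 ≈ 2284.5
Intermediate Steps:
n(y) = 5/4 (n(y) = -¼*(-5) = 5/4)
D = 17/4 (D = (5/4 + 3)*1 = (17/4)*1 = 17/4 ≈ 4.2500)
V(E, M) = 9/4 + M (V(E, M) = (-2 + M) + 17/4 = 9/4 + M)
q(H) = √(9/4 + 2*H) (q(H) = √((9/4 + H) + H) = √(9/4 + 2*H))
2283 + q(0) = 2283 + √(9 + 8*0)/2 = 2283 + √(9 + 0)/2 = 2283 + √9/2 = 2283 + (½)*3 = 2283 + 3/2 = 4569/2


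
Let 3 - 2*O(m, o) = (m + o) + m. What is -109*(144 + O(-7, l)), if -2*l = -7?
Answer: -65727/4 ≈ -16432.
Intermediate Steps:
l = 7/2 (l = -½*(-7) = 7/2 ≈ 3.5000)
O(m, o) = 3/2 - m - o/2 (O(m, o) = 3/2 - ((m + o) + m)/2 = 3/2 - (o + 2*m)/2 = 3/2 + (-m - o/2) = 3/2 - m - o/2)
-109*(144 + O(-7, l)) = -109*(144 + (3/2 - 1*(-7) - ½*7/2)) = -109*(144 + (3/2 + 7 - 7/4)) = -109*(144 + 27/4) = -109*603/4 = -65727/4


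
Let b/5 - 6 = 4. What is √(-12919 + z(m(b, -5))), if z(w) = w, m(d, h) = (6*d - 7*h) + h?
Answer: I*√12589 ≈ 112.2*I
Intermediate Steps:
b = 50 (b = 30 + 5*4 = 30 + 20 = 50)
m(d, h) = -6*h + 6*d (m(d, h) = (-7*h + 6*d) + h = -6*h + 6*d)
√(-12919 + z(m(b, -5))) = √(-12919 + (-6*(-5) + 6*50)) = √(-12919 + (30 + 300)) = √(-12919 + 330) = √(-12589) = I*√12589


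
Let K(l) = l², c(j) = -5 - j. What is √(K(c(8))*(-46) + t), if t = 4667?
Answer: I*√3107 ≈ 55.74*I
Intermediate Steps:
√(K(c(8))*(-46) + t) = √((-5 - 1*8)²*(-46) + 4667) = √((-5 - 8)²*(-46) + 4667) = √((-13)²*(-46) + 4667) = √(169*(-46) + 4667) = √(-7774 + 4667) = √(-3107) = I*√3107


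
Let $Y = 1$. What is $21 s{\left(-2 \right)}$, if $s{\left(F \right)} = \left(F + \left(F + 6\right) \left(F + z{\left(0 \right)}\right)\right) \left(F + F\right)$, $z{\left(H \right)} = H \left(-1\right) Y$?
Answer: $840$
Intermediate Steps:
$z{\left(H \right)} = - H$ ($z{\left(H \right)} = H \left(-1\right) 1 = - H 1 = - H$)
$s{\left(F \right)} = 2 F \left(F + F \left(6 + F\right)\right)$ ($s{\left(F \right)} = \left(F + \left(F + 6\right) \left(F - 0\right)\right) \left(F + F\right) = \left(F + \left(6 + F\right) \left(F + 0\right)\right) 2 F = \left(F + \left(6 + F\right) F\right) 2 F = \left(F + F \left(6 + F\right)\right) 2 F = 2 F \left(F + F \left(6 + F\right)\right)$)
$21 s{\left(-2 \right)} = 21 \cdot 2 \left(-2\right)^{2} \left(7 - 2\right) = 21 \cdot 2 \cdot 4 \cdot 5 = 21 \cdot 40 = 840$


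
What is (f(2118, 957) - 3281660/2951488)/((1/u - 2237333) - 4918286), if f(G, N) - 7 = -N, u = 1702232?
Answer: 149328050056885/1123458417559980038 ≈ 0.00013292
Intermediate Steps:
f(G, N) = 7 - N
(f(2118, 957) - 3281660/2951488)/((1/u - 2237333) - 4918286) = ((7 - 1*957) - 3281660/2951488)/((1/1702232 - 2237333) - 4918286) = ((7 - 957) - 3281660*1/2951488)/((1/1702232 - 2237333) - 4918286) = (-950 - 820415/737872)/(-3808459827255/1702232 - 4918286) = -701798815/(737872*(-12180523641607/1702232)) = -701798815/737872*(-1702232/12180523641607) = 149328050056885/1123458417559980038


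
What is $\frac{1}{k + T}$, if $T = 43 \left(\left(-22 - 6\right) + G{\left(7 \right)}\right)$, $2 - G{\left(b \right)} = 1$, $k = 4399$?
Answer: $\frac{1}{3238} \approx 0.00030883$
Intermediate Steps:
$G{\left(b \right)} = 1$ ($G{\left(b \right)} = 2 - 1 = 1$)
$T = -1161$ ($T = 43 \left(\left(-22 - 6\right) + 1\right) = 43 \left(-28 + 1\right) = 43 \left(-27\right) = -1161$)
$\frac{1}{k + T} = \frac{1}{4399 - 1161} = \frac{1}{3238}$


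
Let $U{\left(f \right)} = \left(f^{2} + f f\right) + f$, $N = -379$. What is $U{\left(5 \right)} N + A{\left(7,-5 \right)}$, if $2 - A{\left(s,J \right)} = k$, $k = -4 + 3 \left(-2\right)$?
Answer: $-20833$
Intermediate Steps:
$U{\left(f \right)} = f + 2 f^{2}$ ($U{\left(f \right)} = \left(f^{2} + f^{2}\right) + f = 2 f^{2} + f = f + 2 f^{2}$)
$k = -10$ ($k = -4 - 6 = -10$)
$A{\left(s,J \right)} = 12$ ($A{\left(s,J \right)} = 2 - -10 = 2 + 10 = 12$)
$U{\left(5 \right)} N + A{\left(7,-5 \right)} = 5 \left(1 + 2 \cdot 5\right) \left(-379\right) + 12 = 5 \left(1 + 10\right) \left(-379\right) + 12 = 5 \cdot 11 \left(-379\right) + 12 = 55 \left(-379\right) + 12 = -20845 + 12 = -20833$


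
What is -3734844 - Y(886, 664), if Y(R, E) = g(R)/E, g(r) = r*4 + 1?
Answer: -2479939961/664 ≈ -3.7348e+6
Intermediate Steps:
g(r) = 1 + 4*r (g(r) = 4*r + 1 = 1 + 4*r)
Y(R, E) = (1 + 4*R)/E
-3734844 - Y(886, 664) = -3734844 - (1 + 4*886)/664 = -3734844 - (1 + 3544)/664 = -3734844 - 3545/664 = -2479939961/664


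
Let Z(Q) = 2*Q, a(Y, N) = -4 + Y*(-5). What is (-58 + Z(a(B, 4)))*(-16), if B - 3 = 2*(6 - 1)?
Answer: 3136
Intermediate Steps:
B = 13 (B = 3 + 2*(6 - 1) = 3 + 2*5 = 3 + 10 = 13)
a(Y, N) = -4 - 5*Y
(-58 + Z(a(B, 4)))*(-16) = (-58 + 2*(-4 - 5*13))*(-16) = (-58 + 2*(-4 - 65))*(-16) = (-58 + 2*(-69))*(-16) = (-58 - 138)*(-16) = -196*(-16) = 3136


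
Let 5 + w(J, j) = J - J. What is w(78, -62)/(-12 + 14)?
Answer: -5/2 ≈ -2.5000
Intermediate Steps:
w(J, j) = -5 (w(J, j) = -5 + (J - J) = -5 + 0 = -5)
w(78, -62)/(-12 + 14) = -5/(-12 + 14) = -5/2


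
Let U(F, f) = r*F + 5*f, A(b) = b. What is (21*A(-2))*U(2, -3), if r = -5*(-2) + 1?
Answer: -294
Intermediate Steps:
r = 11 (r = 10 + 1 = 11)
U(F, f) = 5*f + 11*F (U(F, f) = 11*F + 5*f = 5*f + 11*F)
(21*A(-2))*U(2, -3) = (21*(-2))*(5*(-3) + 11*2) = -42*(-15 + 22) = -42*7 = -294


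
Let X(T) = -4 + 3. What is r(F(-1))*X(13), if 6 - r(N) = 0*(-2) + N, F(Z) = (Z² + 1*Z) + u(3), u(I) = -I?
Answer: -9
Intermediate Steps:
X(T) = -1
F(Z) = -3 + Z + Z² (F(Z) = (Z² + 1*Z) - 1*3 = (Z² + Z) - 3 = (Z + Z²) - 3 = -3 + Z + Z²)
r(N) = 6 - N (r(N) = 6 - (0*(-2) + N) = 6 - (0 + N) = 6 - N)
r(F(-1))*X(13) = (6 - (-3 - 1 + (-1)²))*(-1) = (6 - (-3 - 1 + 1))*(-1) = (6 - 1*(-3))*(-1) = (6 + 3)*(-1) = 9*(-1) = -9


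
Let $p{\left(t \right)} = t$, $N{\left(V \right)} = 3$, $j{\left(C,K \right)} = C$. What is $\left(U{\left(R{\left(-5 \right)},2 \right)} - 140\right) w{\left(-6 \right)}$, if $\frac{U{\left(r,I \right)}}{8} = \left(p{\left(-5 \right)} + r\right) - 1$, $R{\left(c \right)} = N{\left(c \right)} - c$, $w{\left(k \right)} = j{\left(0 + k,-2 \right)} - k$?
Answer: $0$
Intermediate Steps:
$w{\left(k \right)} = 0$ ($w{\left(k \right)} = \left(0 + k\right) - k = k - k = 0$)
$R{\left(c \right)} = 3 - c$
$U{\left(r,I \right)} = -48 + 8 r$ ($U{\left(r,I \right)} = 8 \left(\left(-5 + r\right) - 1\right) = 8 \left(-6 + r\right) = -48 + 8 r$)
$\left(U{\left(R{\left(-5 \right)},2 \right)} - 140\right) w{\left(-6 \right)} = \left(\left(-48 + 8 \left(3 - -5\right)\right) - 140\right) 0 = \left(\left(-48 + 8 \left(3 + 5\right)\right) - 140\right) 0 = \left(\left(-48 + 8 \cdot 8\right) - 140\right) 0 = \left(\left(-48 + 64\right) - 140\right) 0 = \left(16 - 140\right) 0 = \left(-124\right) 0 = 0$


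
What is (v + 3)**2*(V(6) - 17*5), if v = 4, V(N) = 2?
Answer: -4067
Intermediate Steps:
(v + 3)**2*(V(6) - 17*5) = (4 + 3)**2*(2 - 17*5) = 7**2*(2 - 85) = 49*(-83) = -4067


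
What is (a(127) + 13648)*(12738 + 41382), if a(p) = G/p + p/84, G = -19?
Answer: 656707400470/889 ≈ 7.3870e+8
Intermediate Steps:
a(p) = -19/p + p/84
(a(127) + 13648)*(12738 + 41382) = ((-19/127 + (1/84)*127) + 13648)*(12738 + 41382) = ((-19*1/127 + 127/84) + 13648)*54120 = ((-19/127 + 127/84) + 13648)*54120 = (14533/10668 + 13648)*54120 = (145611397/10668)*54120 = 656707400470/889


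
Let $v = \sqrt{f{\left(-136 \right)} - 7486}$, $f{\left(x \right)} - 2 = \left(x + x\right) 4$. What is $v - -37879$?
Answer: $37879 + 2 i \sqrt{2143} \approx 37879.0 + 92.585 i$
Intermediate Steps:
$f{\left(x \right)} = 2 + 8 x$ ($f{\left(x \right)} = 2 + \left(x + x\right) 4 = 2 + 2 x 4 = 2 + 8 x$)
$v = 2 i \sqrt{2143}$ ($v = \sqrt{\left(2 + 8 \left(-136\right)\right) - 7486} = \sqrt{\left(2 - 1088\right) - 7486} = \sqrt{-1086 - 7486} = \sqrt{-8572} = 2 i \sqrt{2143} \approx 92.585 i$)
$v - -37879 = 2 i \sqrt{2143} - -37879 = 2 i \sqrt{2143} + 37879 = 37879 + 2 i \sqrt{2143}$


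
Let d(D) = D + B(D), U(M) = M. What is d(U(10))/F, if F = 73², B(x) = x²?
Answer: 110/5329 ≈ 0.020642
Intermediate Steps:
F = 5329
d(D) = D + D²
d(U(10))/F = (10*(1 + 10))/5329 = (10*11)*(1/5329) = 110*(1/5329) = 110/5329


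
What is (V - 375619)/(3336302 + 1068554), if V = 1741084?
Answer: 1365465/4404856 ≈ 0.30999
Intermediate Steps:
(V - 375619)/(3336302 + 1068554) = (1741084 - 375619)/(3336302 + 1068554) = 1365465/4404856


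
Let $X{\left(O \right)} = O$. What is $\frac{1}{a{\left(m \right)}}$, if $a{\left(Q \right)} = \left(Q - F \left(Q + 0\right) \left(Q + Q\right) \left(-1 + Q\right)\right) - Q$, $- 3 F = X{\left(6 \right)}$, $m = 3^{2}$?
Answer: $\frac{1}{2592} \approx 0.0003858$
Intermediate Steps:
$m = 9$
$F = -2$ ($F = \left(- \frac{1}{3}\right) 6 = -2$)
$a{\left(Q \right)} = 4 Q^{2} \left(-1 + Q\right)$ ($a{\left(Q \right)} = \left(Q - - 2 \left(Q + 0\right) \left(Q + Q\right) \left(-1 + Q\right)\right) - Q = \left(Q - - 2 Q 2 Q \left(-1 + Q\right)\right) - Q = \left(Q - - 2 \cdot 2 Q^{2} \left(-1 + Q\right)\right) - Q = \left(Q - - 4 Q^{2} \left(-1 + Q\right)\right) - Q = \left(Q + 4 Q^{2} \left(-1 + Q\right)\right) - Q = 4 Q^{2} \left(-1 + Q\right)$)
$\frac{1}{a{\left(m \right)}} = \frac{1}{4 \cdot 9^{2} \left(-1 + 9\right)} = \frac{1}{4 \cdot 81 \cdot 8} = \frac{1}{2592}$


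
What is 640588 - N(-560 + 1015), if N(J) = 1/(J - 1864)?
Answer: 902588493/1409 ≈ 6.4059e+5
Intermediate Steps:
N(J) = 1/(-1864 + J)
640588 - N(-560 + 1015) = 640588 - 1/(-1864 + (-560 + 1015)) = 640588 - 1/(-1864 + 455) = 640588 - 1/(-1409) = 640588 - 1*(-1/1409) = 640588 + 1/1409 = 902588493/1409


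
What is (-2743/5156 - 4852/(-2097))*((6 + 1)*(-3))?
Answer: -134853887/3604044 ≈ -37.417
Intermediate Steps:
(-2743/5156 - 4852/(-2097))*((6 + 1)*(-3)) = (-2743*1/5156 - 4852*(-1/2097))*(7*(-3)) = (-2743/5156 + 4852/2097)*(-21) = (19264841/10812132)*(-21) = -134853887/3604044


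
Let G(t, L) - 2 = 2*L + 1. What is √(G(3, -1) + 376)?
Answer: √377 ≈ 19.416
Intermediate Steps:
G(t, L) = 3 + 2*L (G(t, L) = 2 + (2*L + 1) = 2 + (1 + 2*L) = 3 + 2*L)
√(G(3, -1) + 376) = √((3 + 2*(-1)) + 376) = √((3 - 2) + 376) = √(1 + 376) = √377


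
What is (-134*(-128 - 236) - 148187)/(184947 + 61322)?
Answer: -99411/246269 ≈ -0.40367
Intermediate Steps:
(-134*(-128 - 236) - 148187)/(184947 + 61322) = (-134*(-364) - 148187)/246269 = (48776 - 148187)*(1/246269) = -99411*1/246269 = -99411/246269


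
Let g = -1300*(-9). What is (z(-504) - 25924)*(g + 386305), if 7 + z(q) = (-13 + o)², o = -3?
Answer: -10218778375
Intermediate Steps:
g = 11700
z(q) = 249 (z(q) = -7 + (-13 - 3)² = -7 + (-16)² = -7 + 256 = 249)
(z(-504) - 25924)*(g + 386305) = (249 - 25924)*(11700 + 386305) = -25675*398005 = -10218778375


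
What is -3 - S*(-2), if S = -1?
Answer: -5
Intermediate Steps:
-3 - S*(-2) = -3 - 1*(-1)*(-2) = -3 + 1*(-2) = -3 - 2 = -5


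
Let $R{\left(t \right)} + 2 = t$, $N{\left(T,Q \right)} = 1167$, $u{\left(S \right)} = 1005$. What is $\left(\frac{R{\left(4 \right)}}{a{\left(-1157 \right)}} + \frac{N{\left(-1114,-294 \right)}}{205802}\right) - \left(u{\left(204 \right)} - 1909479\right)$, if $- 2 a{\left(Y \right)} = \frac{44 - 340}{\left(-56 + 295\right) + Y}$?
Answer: $\frac{14532312927537}{7614674} \approx 1.9085 \cdot 10^{6}$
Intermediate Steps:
$a{\left(Y \right)} = \frac{148}{239 + Y}$ ($a{\left(Y \right)} = - \frac{\left(44 - 340\right) \frac{1}{\left(-56 + 295\right) + Y}}{2} = - \frac{\left(-296\right) \frac{1}{239 + Y}}{2} = \frac{148}{239 + Y}$)
$R{\left(t \right)} = -2 + t$
$\left(\frac{R{\left(4 \right)}}{a{\left(-1157 \right)}} + \frac{N{\left(-1114,-294 \right)}}{205802}\right) - \left(u{\left(204 \right)} - 1909479\right) = \left(\frac{-2 + 4}{148 \frac{1}{239 - 1157}} + \frac{1167}{205802}\right) - \left(1005 - 1909479\right) = \left(\frac{2}{148 \frac{1}{-918}} + 1167 \cdot \frac{1}{205802}\right) - \left(1005 - 1909479\right) = \left(\frac{2}{148 \left(- \frac{1}{918}\right)} + \frac{1167}{205802}\right) - -1908474 = \left(\frac{2}{- \frac{74}{459}} + \frac{1167}{205802}\right) + 1908474 = \left(2 \left(- \frac{459}{74}\right) + \frac{1167}{205802}\right) + 1908474 = \left(- \frac{459}{37} + \frac{1167}{205802}\right) + 1908474 = - \frac{94419939}{7614674} + 1908474 = \frac{14532312927537}{7614674}$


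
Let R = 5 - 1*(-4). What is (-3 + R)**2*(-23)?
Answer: -828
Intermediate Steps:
R = 9 (R = 5 + 4 = 9)
(-3 + R)**2*(-23) = (-3 + 9)**2*(-23) = 6**2*(-23) = 36*(-23) = -828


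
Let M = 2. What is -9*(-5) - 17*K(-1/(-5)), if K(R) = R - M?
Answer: 378/5 ≈ 75.600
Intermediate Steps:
K(R) = -2 + R (K(R) = R - 1*2 = R - 2 = -2 + R)
-9*(-5) - 17*K(-1/(-5)) = -9*(-5) - 17*(-2 - 1/(-5)) = 45 - 17*(-2 - 1*(-⅕)) = 45 - 17*(-2 + ⅕) = 45 - 17*(-9/5) = 45 + 153/5 = 378/5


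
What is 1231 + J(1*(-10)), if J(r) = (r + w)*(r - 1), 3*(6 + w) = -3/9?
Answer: 12674/9 ≈ 1408.2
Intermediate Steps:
w = -55/9 (w = -6 + (-3/9)/3 = -6 + (-3*⅑)/3 = -6 + (⅓)*(-⅓) = -6 - ⅑ = -55/9 ≈ -6.1111)
J(r) = (-1 + r)*(-55/9 + r) (J(r) = (r - 55/9)*(r - 1) = (-55/9 + r)*(-1 + r) = (-1 + r)*(-55/9 + r))
1231 + J(1*(-10)) = 1231 + (55/9 + (1*(-10))² - 64*(-10)/9) = 1231 + (55/9 + (-10)² - 64/9*(-10)) = 1231 + (55/9 + 100 + 640/9) = 1231 + 1595/9 = 12674/9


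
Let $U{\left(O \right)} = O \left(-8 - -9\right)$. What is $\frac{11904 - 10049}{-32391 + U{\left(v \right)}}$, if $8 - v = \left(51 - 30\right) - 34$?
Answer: $- \frac{371}{6474} \approx -0.057306$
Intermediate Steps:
$v = 21$ ($v = 8 - \left(\left(51 - 30\right) - 34\right) = 8 - \left(21 - 34\right) = 8 - -13 = 8 + 13 = 21$)
$U{\left(O \right)} = O$ ($U{\left(O \right)} = O \left(-8 + 9\right) = O 1 = O$)
$\frac{11904 - 10049}{-32391 + U{\left(v \right)}} = \frac{11904 - 10049}{-32391 + 21} = \frac{1855}{-32370} = 1855 \left(- \frac{1}{32370}\right) = - \frac{371}{6474}$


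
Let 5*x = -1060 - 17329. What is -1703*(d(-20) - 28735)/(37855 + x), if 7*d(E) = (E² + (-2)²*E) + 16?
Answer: 244269805/170886 ≈ 1429.4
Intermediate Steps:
x = -18389/5 (x = (-1060 - 17329)/5 = (⅕)*(-18389) = -18389/5 ≈ -3677.8)
d(E) = 16/7 + E²/7 + 4*E/7 (d(E) = ((E² + (-2)²*E) + 16)/7 = ((E² + 4*E) + 16)/7 = (16 + E² + 4*E)/7 = 16/7 + E²/7 + 4*E/7)
-1703*(d(-20) - 28735)/(37855 + x) = -1703*((16/7 + (⅐)*(-20)² + (4/7)*(-20)) - 28735)/(37855 - 18389/5) = -1703/(170886/(5*((16/7 + (⅐)*400 - 80/7) - 28735))) = -1703/(170886/(5*((16/7 + 400/7 - 80/7) - 28735))) = -1703/(170886/(5*(48 - 28735))) = -1703/((170886/5)/(-28687)) = -1703/((170886/5)*(-1/28687)) = -1703/(-170886/143435) = -1703*(-143435/170886) = 244269805/170886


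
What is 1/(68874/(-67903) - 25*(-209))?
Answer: 67903/354724301 ≈ 0.00019142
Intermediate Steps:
1/(68874/(-67903) - 25*(-209)) = 1/(68874*(-1/67903) + 5225) = 1/(-68874/67903 + 5225) = 1/(354724301/67903) = 67903/354724301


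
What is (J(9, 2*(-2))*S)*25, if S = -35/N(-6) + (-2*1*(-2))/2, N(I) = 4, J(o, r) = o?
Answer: -6075/4 ≈ -1518.8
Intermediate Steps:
S = -27/4 (S = -35/4 + (-2*1*(-2))/2 = -35*¼ - 2*(-2)*(½) = -35/4 + 4*(½) = -35/4 + 2 = -27/4 ≈ -6.7500)
(J(9, 2*(-2))*S)*25 = (9*(-27/4))*25 = -243/4*25 = -6075/4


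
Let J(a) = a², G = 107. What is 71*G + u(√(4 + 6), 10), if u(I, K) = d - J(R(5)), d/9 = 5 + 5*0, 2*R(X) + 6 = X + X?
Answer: 7638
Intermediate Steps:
R(X) = -3 + X (R(X) = -3 + (X + X)/2 = -3 + (2*X)/2 = -3 + X)
d = 45 (d = 9*(5 + 5*0) = 9*(5 + 0) = 9*5 = 45)
u(I, K) = 41 (u(I, K) = 45 - (-3 + 5)² = 45 - 1*2² = 45 - 1*4 = 45 - 4 = 41)
71*G + u(√(4 + 6), 10) = 71*107 + 41 = 7597 + 41 = 7638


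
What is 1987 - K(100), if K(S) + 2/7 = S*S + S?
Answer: -56789/7 ≈ -8112.7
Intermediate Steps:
K(S) = -2/7 + S + S² (K(S) = -2/7 + (S*S + S) = -2/7 + (S² + S) = -2/7 + (S + S²) = -2/7 + S + S²)
1987 - K(100) = 1987 - (-2/7 + 100 + 100²) = 1987 - (-2/7 + 100 + 10000) = 1987 - 1*70698/7 = 1987 - 70698/7 = -56789/7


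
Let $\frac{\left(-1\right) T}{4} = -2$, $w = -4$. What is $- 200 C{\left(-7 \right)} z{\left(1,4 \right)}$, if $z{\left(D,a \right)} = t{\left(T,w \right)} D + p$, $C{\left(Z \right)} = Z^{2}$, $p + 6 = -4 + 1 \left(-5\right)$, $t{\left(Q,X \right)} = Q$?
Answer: $68600$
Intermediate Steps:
$T = 8$ ($T = \left(-4\right) \left(-2\right) = 8$)
$p = -15$ ($p = -6 + \left(-4 + 1 \left(-5\right)\right) = -6 - 9 = -15$)
$z{\left(D,a \right)} = -15 + 8 D$ ($z{\left(D,a \right)} = 8 D - 15 = -15 + 8 D$)
$- 200 C{\left(-7 \right)} z{\left(1,4 \right)} = - 200 \left(-7\right)^{2} \left(-15 + 8 \cdot 1\right) = \left(-200\right) 49 \left(-15 + 8\right) = \left(-9800\right) \left(-7\right) = 68600$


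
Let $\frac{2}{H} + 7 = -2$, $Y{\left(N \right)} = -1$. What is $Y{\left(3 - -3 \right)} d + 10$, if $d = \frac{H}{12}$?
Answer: $\frac{541}{54} \approx 10.019$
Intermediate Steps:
$H = - \frac{2}{9}$ ($H = \frac{2}{-7 - 2} = \frac{2}{-9} = 2 \left(- \frac{1}{9}\right) = - \frac{2}{9} \approx -0.22222$)
$d = - \frac{1}{54}$ ($d = - \frac{2}{9 \cdot 12} = \left(- \frac{2}{9}\right) \frac{1}{12} = - \frac{1}{54} \approx -0.018519$)
$Y{\left(3 - -3 \right)} d + 10 = \left(-1\right) \left(- \frac{1}{54}\right) + 10 = \frac{1}{54} + 10 = \frac{541}{54}$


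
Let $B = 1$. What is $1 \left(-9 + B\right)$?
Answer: $-8$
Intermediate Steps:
$1 \left(-9 + B\right) = 1 \left(-9 + 1\right) = 1 \left(-8\right) = -8$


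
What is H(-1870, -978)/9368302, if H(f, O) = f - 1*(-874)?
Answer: -498/4684151 ≈ -0.00010632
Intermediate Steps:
H(f, O) = 874 + f (H(f, O) = f + 874 = 874 + f)
H(-1870, -978)/9368302 = (874 - 1870)/9368302 = -996*1/9368302 = -498/4684151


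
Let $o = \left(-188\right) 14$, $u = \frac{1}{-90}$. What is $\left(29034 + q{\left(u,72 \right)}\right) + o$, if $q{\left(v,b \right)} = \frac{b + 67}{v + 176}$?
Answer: $\frac{418193788}{15839} \approx 26403.0$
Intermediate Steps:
$u = - \frac{1}{90} \approx -0.011111$
$q{\left(v,b \right)} = \frac{67 + b}{176 + v}$
$o = -2632$
$\left(29034 + q{\left(u,72 \right)}\right) + o = \left(29034 + \frac{67 + 72}{176 - \frac{1}{90}}\right) - 2632 = \left(29034 + \frac{1}{\frac{15839}{90}} \cdot 139\right) - 2632 = \left(29034 + \frac{90}{15839} \cdot 139\right) - 2632 = \left(29034 + \frac{12510}{15839}\right) - 2632 = \frac{459882036}{15839} - 2632 = \frac{418193788}{15839}$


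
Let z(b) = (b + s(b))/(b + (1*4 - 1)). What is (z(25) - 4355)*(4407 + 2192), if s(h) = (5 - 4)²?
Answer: -402255243/14 ≈ -2.8733e+7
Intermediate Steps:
s(h) = 1 (s(h) = 1² = 1)
z(b) = (1 + b)/(3 + b) (z(b) = (b + 1)/(b + (1*4 - 1)) = (1 + b)/(b + (4 - 1)) = (1 + b)/(b + 3) = (1 + b)/(3 + b))
(z(25) - 4355)*(4407 + 2192) = ((1 + 25)/(3 + 25) - 4355)*(4407 + 2192) = (26/28 - 4355)*6599 = ((1/28)*26 - 4355)*6599 = (13/14 - 4355)*6599 = -60957/14*6599 = -402255243/14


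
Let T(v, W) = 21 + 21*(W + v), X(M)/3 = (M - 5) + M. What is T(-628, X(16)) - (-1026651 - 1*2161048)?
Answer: 3176233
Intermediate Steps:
X(M) = -15 + 6*M (X(M) = 3*((M - 5) + M) = 3*((-5 + M) + M) = 3*(-5 + 2*M) = -15 + 6*M)
T(v, W) = 21 + 21*W + 21*v (T(v, W) = 21 + (21*W + 21*v) = 21 + 21*W + 21*v)
T(-628, X(16)) - (-1026651 - 1*2161048) = (21 + 21*(-15 + 6*16) + 21*(-628)) - (-1026651 - 1*2161048) = (21 + 21*(-15 + 96) - 13188) - (-1026651 - 2161048) = (21 + 21*81 - 13188) - 1*(-3187699) = (21 + 1701 - 13188) + 3187699 = -11466 + 3187699 = 3176233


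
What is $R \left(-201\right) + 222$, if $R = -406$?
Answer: $81828$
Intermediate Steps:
$R \left(-201\right) + 222 = \left(-406\right) \left(-201\right) + 222 = 81606 + 222 = 81828$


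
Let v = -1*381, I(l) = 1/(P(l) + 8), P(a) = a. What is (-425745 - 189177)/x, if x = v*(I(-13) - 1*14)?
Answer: -1024870/9017 ≈ -113.66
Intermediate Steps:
I(l) = 1/(8 + l) (I(l) = 1/(l + 8) = 1/(8 + l))
v = -381
x = 27051/5 (x = -381*(1/(8 - 13) - 1*14) = -381*(1/(-5) - 14) = -381*(-1/5 - 14) = -381*(-71/5) = 27051/5 ≈ 5410.2)
(-425745 - 189177)/x = (-425745 - 189177)/(27051/5) = -614922*5/27051 = -1024870/9017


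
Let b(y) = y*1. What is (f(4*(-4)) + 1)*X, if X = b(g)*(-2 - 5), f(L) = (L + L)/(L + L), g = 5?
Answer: -70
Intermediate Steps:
b(y) = y
f(L) = 1 (f(L) = (2*L)/((2*L)) = (2*L)*(1/(2*L)) = 1)
X = -35 (X = 5*(-2 - 5) = 5*(-7) = -35)
(f(4*(-4)) + 1)*X = (1 + 1)*(-35) = 2*(-35) = -70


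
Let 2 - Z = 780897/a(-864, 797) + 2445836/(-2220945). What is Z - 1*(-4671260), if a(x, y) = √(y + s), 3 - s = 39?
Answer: 10374618428426/2220945 - 780897*√761/761 ≈ 4.6430e+6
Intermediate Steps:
s = -36 (s = 3 - 1*39 = 3 - 39 = -36)
a(x, y) = √(-36 + y) (a(x, y) = √(y - 36) = √(-36 + y))
Z = 6887726/2220945 - 780897*√761/761 (Z = 2 - (780897/(√(-36 + 797)) + 2445836/(-2220945)) = 2 - (780897/(√761) + 2445836*(-1/2220945)) = 2 - (780897*(√761/761) - 2445836/2220945) = 2 - (780897*√761/761 - 2445836/2220945) = 2 - (-2445836/2220945 + 780897*√761/761) = 2 + (2445836/2220945 - 780897*√761/761) = 6887726/2220945 - 780897*√761/761 ≈ -28304.)
Z - 1*(-4671260) = (6887726/2220945 - 780897*√761/761) - 1*(-4671260) = (6887726/2220945 - 780897*√761/761) + 4671260 = 10374618428426/2220945 - 780897*√761/761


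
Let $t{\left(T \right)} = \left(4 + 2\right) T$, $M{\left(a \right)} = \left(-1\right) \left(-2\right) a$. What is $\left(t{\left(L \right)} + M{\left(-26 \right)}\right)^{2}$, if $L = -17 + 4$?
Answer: $16900$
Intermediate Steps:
$L = -13$
$M{\left(a \right)} = 2 a$
$t{\left(T \right)} = 6 T$
$\left(t{\left(L \right)} + M{\left(-26 \right)}\right)^{2} = \left(6 \left(-13\right) + 2 \left(-26\right)\right)^{2} = \left(-78 - 52\right)^{2} = \left(-130\right)^{2} = 16900$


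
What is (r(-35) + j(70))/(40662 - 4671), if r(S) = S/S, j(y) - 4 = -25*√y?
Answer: 5/35991 - 25*√70/35991 ≈ -0.0056727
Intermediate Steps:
j(y) = 4 - 25*√y
r(S) = 1
(r(-35) + j(70))/(40662 - 4671) = (1 + (4 - 25*√70))/(40662 - 4671) = (5 - 25*√70)/35991 = (5 - 25*√70)*(1/35991) = 5/35991 - 25*√70/35991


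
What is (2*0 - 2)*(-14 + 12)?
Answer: 4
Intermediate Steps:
(2*0 - 2)*(-14 + 12) = (0 - 2)*(-2) = -2*(-2) = 4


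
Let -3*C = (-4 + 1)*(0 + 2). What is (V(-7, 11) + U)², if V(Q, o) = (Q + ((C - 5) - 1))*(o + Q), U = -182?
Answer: 51076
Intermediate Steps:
C = 2 (C = -(-4 + 1)*(0 + 2)/3 = -(-1)*2 = -⅓*(-6) = 2)
V(Q, o) = (-4 + Q)*(Q + o) (V(Q, o) = (Q + ((2 - 5) - 1))*(o + Q) = (Q + (-3 - 1))*(Q + o) = (Q - 4)*(Q + o) = (-4 + Q)*(Q + o))
(V(-7, 11) + U)² = (((-7)² - 4*(-7) - 4*11 - 7*11) - 182)² = ((49 + 28 - 44 - 77) - 182)² = (-44 - 182)² = (-226)² = 51076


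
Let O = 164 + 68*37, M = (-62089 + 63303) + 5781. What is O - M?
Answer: -4315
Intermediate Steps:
M = 6995 (M = 1214 + 5781 = 6995)
O = 2680 (O = 164 + 2516 = 2680)
O - M = 2680 - 1*6995 = 2680 - 6995 = -4315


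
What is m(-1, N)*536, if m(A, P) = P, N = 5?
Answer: 2680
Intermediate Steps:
m(-1, N)*536 = 5*536 = 2680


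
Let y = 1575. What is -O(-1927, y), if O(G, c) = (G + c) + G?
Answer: 2279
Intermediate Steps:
O(G, c) = c + 2*G
-O(-1927, y) = -(1575 + 2*(-1927)) = -(1575 - 3854) = -1*(-2279) = 2279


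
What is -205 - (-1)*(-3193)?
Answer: -3398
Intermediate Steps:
-205 - (-1)*(-3193) = -205 - 1*3193 = -205 - 3193 = -3398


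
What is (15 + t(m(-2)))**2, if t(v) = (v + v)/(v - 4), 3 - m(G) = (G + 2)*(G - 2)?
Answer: 81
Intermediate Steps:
m(G) = 3 - (-2 + G)*(2 + G) (m(G) = 3 - (G + 2)*(G - 2) = 3 - (2 + G)*(-2 + G) = 3 - (-2 + G)*(2 + G))
t(v) = 2*v/(-4 + v) (t(v) = (2*v)/(-4 + v) = 2*v/(-4 + v))
(15 + t(m(-2)))**2 = (15 + 2*(7 - 1*(-2)**2)/(-4 + (7 - 1*(-2)**2)))**2 = (15 + 2*(7 - 1*4)/(-4 + (7 - 1*4)))**2 = (15 + 2*(7 - 4)/(-4 + (7 - 4)))**2 = (15 + 2*3/(-4 + 3))**2 = (15 + 2*3/(-1))**2 = (15 + 2*3*(-1))**2 = (15 - 6)**2 = 9**2 = 81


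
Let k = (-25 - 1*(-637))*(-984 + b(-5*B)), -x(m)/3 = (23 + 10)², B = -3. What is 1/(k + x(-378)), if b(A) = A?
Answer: -1/596295 ≈ -1.6770e-6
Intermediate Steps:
x(m) = -3267 (x(m) = -3*(23 + 10)² = -3*33² = -3*1089 = -3267)
k = -593028 (k = (-25 - 1*(-637))*(-984 - 5*(-3)) = (-25 + 637)*(-984 + 15) = 612*(-969) = -593028)
1/(k + x(-378)) = 1/(-593028 - 3267) = 1/(-596295) = -1/596295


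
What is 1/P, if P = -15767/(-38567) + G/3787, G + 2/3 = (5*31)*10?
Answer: 62594241/51198329 ≈ 1.2226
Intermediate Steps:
G = 4648/3 (G = -⅔ + (5*31)*10 = -⅔ + 155*10 = -⅔ + 1550 = 4648/3 ≈ 1549.3)
P = 51198329/62594241 (P = -15767/(-38567) + (4648/3)/3787 = -15767*(-1/38567) + (4648/3)*(1/3787) = 15767/38567 + 664/1623 = 51198329/62594241 ≈ 0.81794)
1/P = 1/(51198329/62594241) = 62594241/51198329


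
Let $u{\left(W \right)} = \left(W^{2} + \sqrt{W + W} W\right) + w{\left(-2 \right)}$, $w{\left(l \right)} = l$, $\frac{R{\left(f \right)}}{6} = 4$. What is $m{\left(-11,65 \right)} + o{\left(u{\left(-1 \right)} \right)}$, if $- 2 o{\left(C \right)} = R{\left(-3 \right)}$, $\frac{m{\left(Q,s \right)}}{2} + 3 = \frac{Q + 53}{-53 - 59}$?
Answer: $- \frac{75}{4} \approx -18.75$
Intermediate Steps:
$R{\left(f \right)} = 24$ ($R{\left(f \right)} = 6 \cdot 4 = 24$)
$u{\left(W \right)} = -2 + W^{2} + \sqrt{2} W^{\frac{3}{2}}$ ($u{\left(W \right)} = \left(W^{2} + \sqrt{W + W} W\right) - 2 = \left(W^{2} + \sqrt{2 W} W\right) - 2 = \left(W^{2} + \sqrt{2} \sqrt{W} W\right) - 2 = \left(W^{2} + \sqrt{2} W^{\frac{3}{2}}\right) - 2 = -2 + W^{2} + \sqrt{2} W^{\frac{3}{2}}$)
$m{\left(Q,s \right)} = - \frac{389}{56} - \frac{Q}{56}$ ($m{\left(Q,s \right)} = -6 + 2 \frac{Q + 53}{-53 - 59} = -6 + 2 \frac{53 + Q}{-112} = -6 + 2 \left(53 + Q\right) \left(- \frac{1}{112}\right) = -6 + 2 \left(- \frac{53}{112} - \frac{Q}{112}\right) = -6 - \left(\frac{53}{56} + \frac{Q}{56}\right) = - \frac{389}{56} - \frac{Q}{56}$)
$o{\left(C \right)} = -12$ ($o{\left(C \right)} = \left(- \frac{1}{2}\right) 24 = -12$)
$m{\left(-11,65 \right)} + o{\left(u{\left(-1 \right)} \right)} = \left(- \frac{389}{56} - - \frac{11}{56}\right) - 12 = \left(- \frac{389}{56} + \frac{11}{56}\right) - 12 = - \frac{27}{4} - 12 = - \frac{75}{4}$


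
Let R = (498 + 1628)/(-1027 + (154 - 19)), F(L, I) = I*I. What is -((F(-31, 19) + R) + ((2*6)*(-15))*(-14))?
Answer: -1283863/446 ≈ -2878.6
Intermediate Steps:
F(L, I) = I²
R = -1063/446 (R = 2126/(-1027 + 135) = 2126/(-892) = 2126*(-1/892) = -1063/446 ≈ -2.3834)
-((F(-31, 19) + R) + ((2*6)*(-15))*(-14)) = -((19² - 1063/446) + ((2*6)*(-15))*(-14)) = -((361 - 1063/446) + (12*(-15))*(-14)) = -(159943/446 - 180*(-14)) = -(159943/446 + 2520) = -1*1283863/446 = -1283863/446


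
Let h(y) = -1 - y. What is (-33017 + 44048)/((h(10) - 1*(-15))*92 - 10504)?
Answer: -11031/10136 ≈ -1.0883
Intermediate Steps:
(-33017 + 44048)/((h(10) - 1*(-15))*92 - 10504) = (-33017 + 44048)/(((-1 - 1*10) - 1*(-15))*92 - 10504) = 11031/(((-1 - 10) + 15)*92 - 10504) = 11031/((-11 + 15)*92 - 10504) = 11031/(4*92 - 10504) = 11031/(368 - 10504) = 11031/(-10136) = 11031*(-1/10136) = -11031/10136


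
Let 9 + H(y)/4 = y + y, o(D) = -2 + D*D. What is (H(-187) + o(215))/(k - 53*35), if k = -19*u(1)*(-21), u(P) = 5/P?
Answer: 44691/140 ≈ 319.22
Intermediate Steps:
o(D) = -2 + D**2
H(y) = -36 + 8*y (H(y) = -36 + 4*(y + y) = -36 + 4*(2*y) = -36 + 8*y)
k = 1995 (k = -95/1*(-21) = -95*(-21) = 1995)
(H(-187) + o(215))/(k - 53*35) = ((-36 + 8*(-187)) + (-2 + 215**2))/(1995 - 53*35) = ((-36 - 1496) + (-2 + 46225))/(1995 - 1855) = (-1532 + 46223)/140 = 44691*(1/140) = 44691/140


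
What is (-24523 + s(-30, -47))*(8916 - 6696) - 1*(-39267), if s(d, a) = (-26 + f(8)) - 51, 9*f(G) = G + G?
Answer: -163706359/3 ≈ -5.4569e+7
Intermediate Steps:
f(G) = 2*G/9 (f(G) = (G + G)/9 = (2*G)/9 = 2*G/9)
s(d, a) = -677/9 (s(d, a) = (-26 + (2/9)*8) - 51 = (-26 + 16/9) - 51 = -218/9 - 51 = -677/9)
(-24523 + s(-30, -47))*(8916 - 6696) - 1*(-39267) = (-24523 - 677/9)*(8916 - 6696) - 1*(-39267) = -221384/9*2220 + 39267 = -163824160/3 + 39267 = -163706359/3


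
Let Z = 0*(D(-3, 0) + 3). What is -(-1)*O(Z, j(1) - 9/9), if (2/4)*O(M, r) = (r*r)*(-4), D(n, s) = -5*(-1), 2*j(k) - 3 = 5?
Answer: -72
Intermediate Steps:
j(k) = 4 (j(k) = 3/2 + (1/2)*5 = 3/2 + 5/2 = 4)
D(n, s) = 5
Z = 0 (Z = 0*(5 + 3) = 0*8 = 0)
O(M, r) = -8*r**2 (O(M, r) = 2*((r*r)*(-4)) = 2*(r**2*(-4)) = 2*(-4*r**2) = -8*r**2)
-(-1)*O(Z, j(1) - 9/9) = -(-1)*(-8*(4 - 9/9)**2) = -(-1)*(-8*(4 - 9*1/9)**2) = -(-1)*(-8*(4 - 1)**2) = -(-1)*(-8*3**2) = -(-1)*(-8*9) = -(-1)*(-72) = -1*72 = -72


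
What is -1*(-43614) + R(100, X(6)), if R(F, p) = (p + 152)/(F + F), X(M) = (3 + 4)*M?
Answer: 4361497/100 ≈ 43615.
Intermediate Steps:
X(M) = 7*M
R(F, p) = (152 + p)/(2*F) (R(F, p) = (152 + p)/((2*F)) = (152 + p)*(1/(2*F)) = (152 + p)/(2*F))
-1*(-43614) + R(100, X(6)) = -1*(-43614) + (½)*(152 + 7*6)/100 = 43614 + (½)*(1/100)*(152 + 42) = 43614 + (½)*(1/100)*194 = 43614 + 97/100 = 4361497/100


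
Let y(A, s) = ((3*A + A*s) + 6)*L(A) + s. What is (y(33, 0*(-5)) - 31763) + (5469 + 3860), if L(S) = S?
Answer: -18969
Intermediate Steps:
y(A, s) = s + A*(6 + 3*A + A*s) (y(A, s) = ((3*A + A*s) + 6)*A + s = (6 + 3*A + A*s)*A + s = A*(6 + 3*A + A*s) + s = s + A*(6 + 3*A + A*s))
(y(33, 0*(-5)) - 31763) + (5469 + 3860) = ((0*(-5) + 3*33**2 + 6*33 + (0*(-5))*33**2) - 31763) + (5469 + 3860) = ((0 + 3*1089 + 198 + 0*1089) - 31763) + 9329 = ((0 + 3267 + 198 + 0) - 31763) + 9329 = (3465 - 31763) + 9329 = -28298 + 9329 = -18969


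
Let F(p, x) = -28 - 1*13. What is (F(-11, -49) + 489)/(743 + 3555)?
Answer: 32/307 ≈ 0.10423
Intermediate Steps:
F(p, x) = -41 (F(p, x) = -28 - 13 = -41)
(F(-11, -49) + 489)/(743 + 3555) = (-41 + 489)/(743 + 3555) = 448/4298 = 448*(1/4298) = 32/307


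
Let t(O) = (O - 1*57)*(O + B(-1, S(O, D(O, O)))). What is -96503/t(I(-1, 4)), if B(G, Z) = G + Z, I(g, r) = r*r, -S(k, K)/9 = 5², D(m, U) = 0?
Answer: -96503/8610 ≈ -11.208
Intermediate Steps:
S(k, K) = -225 (S(k, K) = -9*5² = -9*25 = -225)
I(g, r) = r²
t(O) = (-226 + O)*(-57 + O) (t(O) = (O - 1*57)*(O + (-1 - 225)) = (O - 57)*(O - 226) = (-57 + O)*(-226 + O) = (-226 + O)*(-57 + O))
-96503/t(I(-1, 4)) = -96503/(12882 + (4²)² - 283*4²) = -96503/(12882 + 16² - 283*16) = -96503/(12882 + 256 - 4528) = -96503/8610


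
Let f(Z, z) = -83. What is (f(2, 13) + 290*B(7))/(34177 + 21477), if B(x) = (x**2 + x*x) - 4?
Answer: 27177/55654 ≈ 0.48832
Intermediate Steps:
B(x) = -4 + 2*x**2 (B(x) = (x**2 + x**2) - 4 = 2*x**2 - 4 = -4 + 2*x**2)
(f(2, 13) + 290*B(7))/(34177 + 21477) = (-83 + 290*(-4 + 2*7**2))/(34177 + 21477) = (-83 + 290*(-4 + 2*49))/55654 = (-83 + 290*(-4 + 98))*(1/55654) = (-83 + 290*94)*(1/55654) = (-83 + 27260)*(1/55654) = 27177*(1/55654) = 27177/55654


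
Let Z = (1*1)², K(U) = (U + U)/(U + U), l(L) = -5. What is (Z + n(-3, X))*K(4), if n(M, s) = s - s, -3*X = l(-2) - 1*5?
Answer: 1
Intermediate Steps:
X = 10/3 (X = -(-5 - 1*5)/3 = -(-5 - 5)/3 = -⅓*(-10) = 10/3 ≈ 3.3333)
K(U) = 1 (K(U) = (2*U)/((2*U)) = (2*U)*(1/(2*U)) = 1)
n(M, s) = 0
Z = 1 (Z = 1² = 1)
(Z + n(-3, X))*K(4) = (1 + 0)*1 = 1*1 = 1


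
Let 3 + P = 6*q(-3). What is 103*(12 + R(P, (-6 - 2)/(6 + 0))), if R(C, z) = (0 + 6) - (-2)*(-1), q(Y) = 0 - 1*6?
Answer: 1648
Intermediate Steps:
q(Y) = -6 (q(Y) = 0 - 6 = -6)
P = -39 (P = -3 + 6*(-6) = -3 - 36 = -39)
R(C, z) = 4 (R(C, z) = 6 - 1*2 = 6 - 2 = 4)
103*(12 + R(P, (-6 - 2)/(6 + 0))) = 103*(12 + 4) = 103*16 = 1648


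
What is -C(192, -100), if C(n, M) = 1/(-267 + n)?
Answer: 1/75 ≈ 0.013333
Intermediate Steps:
-C(192, -100) = -1/(-267 + 192) = -1/(-75) = -1*(-1/75) = 1/75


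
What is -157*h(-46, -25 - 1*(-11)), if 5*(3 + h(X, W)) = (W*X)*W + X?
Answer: 1425089/5 ≈ 2.8502e+5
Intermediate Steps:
h(X, W) = -3 + X/5 + X*W²/5 (h(X, W) = -3 + ((W*X)*W + X)/5 = -3 + (X*W² + X)/5 = -3 + (X + X*W²)/5 = -3 + (X/5 + X*W²/5) = -3 + X/5 + X*W²/5)
-157*h(-46, -25 - 1*(-11)) = -157*(-3 + (⅕)*(-46) + (⅕)*(-46)*(-25 - 1*(-11))²) = -157*(-3 - 46/5 + (⅕)*(-46)*(-25 + 11)²) = -157*(-3 - 46/5 + (⅕)*(-46)*(-14)²) = -157*(-3 - 46/5 + (⅕)*(-46)*196) = -157*(-3 - 46/5 - 9016/5) = -157*(-9077/5) = 1425089/5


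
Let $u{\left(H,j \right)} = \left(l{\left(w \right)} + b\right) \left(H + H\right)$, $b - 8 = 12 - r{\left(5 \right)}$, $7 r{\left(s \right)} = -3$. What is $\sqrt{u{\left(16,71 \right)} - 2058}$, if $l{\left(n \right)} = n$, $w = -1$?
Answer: $\frac{i \sqrt{70378}}{7} \approx 37.898 i$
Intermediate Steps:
$r{\left(s \right)} = - \frac{3}{7}$ ($r{\left(s \right)} = \frac{1}{7} \left(-3\right) = - \frac{3}{7}$)
$b = \frac{143}{7}$ ($b = 8 + \left(12 - - \frac{3}{7}\right) = 8 + \left(12 + \frac{3}{7}\right) = 8 + \frac{87}{7} = \frac{143}{7} \approx 20.429$)
$u{\left(H,j \right)} = \frac{272 H}{7}$ ($u{\left(H,j \right)} = \left(-1 + \frac{143}{7}\right) \left(H + H\right) = \frac{136 \cdot 2 H}{7} = \frac{272 H}{7}$)
$\sqrt{u{\left(16,71 \right)} - 2058} = \sqrt{\frac{272}{7} \cdot 16 - 2058} = \sqrt{\frac{4352}{7} - 2058} = \sqrt{- \frac{10054}{7}} = \frac{i \sqrt{70378}}{7}$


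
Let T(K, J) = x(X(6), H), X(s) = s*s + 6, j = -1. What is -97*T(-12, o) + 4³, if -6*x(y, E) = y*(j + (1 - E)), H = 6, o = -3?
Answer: -4010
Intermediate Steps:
X(s) = 6 + s² (X(s) = s² + 6 = 6 + s²)
x(y, E) = E*y/6 (x(y, E) = -y*(-1 + (1 - E))/6 = -y*(-E)/6 = -(-1)*E*y/6 = E*y/6)
T(K, J) = 42 (T(K, J) = (⅙)*6*(6 + 6²) = (⅙)*6*(6 + 36) = (⅙)*6*42 = 42)
-97*T(-12, o) + 4³ = -97*42 + 4³ = -4074 + 64 = -4010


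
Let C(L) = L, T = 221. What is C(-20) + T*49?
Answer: 10809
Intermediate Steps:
C(-20) + T*49 = -20 + 221*49 = -20 + 10829 = 10809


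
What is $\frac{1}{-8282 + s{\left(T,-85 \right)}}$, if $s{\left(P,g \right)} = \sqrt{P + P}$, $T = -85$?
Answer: $- \frac{4141}{34295847} - \frac{i \sqrt{170}}{68591694} \approx -0.00012074 - 1.9009 \cdot 10^{-7} i$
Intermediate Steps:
$s{\left(P,g \right)} = \sqrt{2} \sqrt{P}$ ($s{\left(P,g \right)} = \sqrt{2 P} = \sqrt{2} \sqrt{P}$)
$\frac{1}{-8282 + s{\left(T,-85 \right)}} = \frac{1}{-8282 + \sqrt{2} \sqrt{-85}} = \frac{1}{-8282 + \sqrt{2} i \sqrt{85}} = \frac{1}{-8282 + i \sqrt{170}}$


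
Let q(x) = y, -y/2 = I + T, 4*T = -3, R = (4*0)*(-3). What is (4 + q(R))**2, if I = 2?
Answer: 9/4 ≈ 2.2500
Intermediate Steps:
R = 0 (R = 0*(-3) = 0)
T = -3/4 (T = (1/4)*(-3) = -3/4 ≈ -0.75000)
y = -5/2 (y = -2*(2 - 3/4) = -2*5/4 = -5/2 ≈ -2.5000)
q(x) = -5/2
(4 + q(R))**2 = (4 - 5/2)**2 = (3/2)**2 = 9/4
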